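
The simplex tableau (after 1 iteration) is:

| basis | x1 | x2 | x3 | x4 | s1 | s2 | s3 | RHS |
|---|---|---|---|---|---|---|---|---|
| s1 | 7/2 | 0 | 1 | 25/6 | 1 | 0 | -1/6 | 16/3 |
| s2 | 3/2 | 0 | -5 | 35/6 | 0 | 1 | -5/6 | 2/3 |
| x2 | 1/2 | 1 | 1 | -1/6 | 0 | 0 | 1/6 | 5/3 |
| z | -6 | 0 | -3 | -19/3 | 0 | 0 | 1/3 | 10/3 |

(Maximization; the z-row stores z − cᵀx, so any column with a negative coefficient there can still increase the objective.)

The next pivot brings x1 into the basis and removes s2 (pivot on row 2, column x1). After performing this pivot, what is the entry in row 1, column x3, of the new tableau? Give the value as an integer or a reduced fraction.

Pivot element is row 2, column x1: 3/2.
Normalize row 2: new (row 2, x3) = (-5)/(3/2) = -10/3.
row 1 ← row 1 − (7/2)·(new row 2): 1 − (7/2)·(-10/3) = 38/3.

38/3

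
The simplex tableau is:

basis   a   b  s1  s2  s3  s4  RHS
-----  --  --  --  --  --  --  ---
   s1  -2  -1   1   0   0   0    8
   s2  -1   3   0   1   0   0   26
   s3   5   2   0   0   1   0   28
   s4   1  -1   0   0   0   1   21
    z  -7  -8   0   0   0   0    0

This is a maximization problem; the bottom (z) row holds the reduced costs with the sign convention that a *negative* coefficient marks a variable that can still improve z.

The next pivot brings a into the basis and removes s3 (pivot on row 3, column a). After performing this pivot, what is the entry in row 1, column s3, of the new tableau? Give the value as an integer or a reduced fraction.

2/5

Pivot element is row 3, column a: 5.
Normalize row 3: new (row 3, s3) = 1/5 = 1/5.
row 1 ← row 1 − (-2)·(new row 3): 0 − (-2)·(1/5) = 2/5.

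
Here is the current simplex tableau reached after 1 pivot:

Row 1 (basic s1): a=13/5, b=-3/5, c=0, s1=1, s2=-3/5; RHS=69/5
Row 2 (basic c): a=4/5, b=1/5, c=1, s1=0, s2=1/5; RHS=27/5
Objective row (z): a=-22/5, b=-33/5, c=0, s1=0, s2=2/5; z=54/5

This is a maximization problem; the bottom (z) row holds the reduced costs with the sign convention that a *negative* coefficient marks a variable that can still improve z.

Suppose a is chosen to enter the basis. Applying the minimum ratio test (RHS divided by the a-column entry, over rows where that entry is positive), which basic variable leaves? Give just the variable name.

s1

Ratios: row 1 (s1): (69/5)/(13/5) = 69/13; row 2 (c): (27/5)/(4/5) = 27/4.
Minimum ratio 69/13 is in the s1 row, so s1 leaves.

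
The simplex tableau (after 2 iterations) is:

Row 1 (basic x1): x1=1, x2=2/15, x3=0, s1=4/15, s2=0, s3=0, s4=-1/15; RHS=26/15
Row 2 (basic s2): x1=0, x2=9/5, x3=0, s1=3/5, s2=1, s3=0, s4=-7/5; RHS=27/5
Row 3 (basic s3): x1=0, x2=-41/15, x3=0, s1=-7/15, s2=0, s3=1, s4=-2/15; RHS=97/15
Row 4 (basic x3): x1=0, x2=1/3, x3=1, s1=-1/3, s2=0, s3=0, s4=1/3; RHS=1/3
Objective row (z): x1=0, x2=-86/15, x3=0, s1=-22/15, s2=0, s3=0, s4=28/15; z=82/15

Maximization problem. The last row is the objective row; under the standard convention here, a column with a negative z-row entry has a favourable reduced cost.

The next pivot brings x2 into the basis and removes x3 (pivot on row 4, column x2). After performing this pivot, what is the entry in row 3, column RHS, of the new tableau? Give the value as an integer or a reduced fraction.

46/5

Pivot element is row 4, column x2: 1/3.
Normalize row 4: new (row 4, RHS) = (1/3)/(1/3) = 1.
row 3 ← row 3 − (-41/15)·(new row 4): 97/15 − (-41/15)·1 = 46/5.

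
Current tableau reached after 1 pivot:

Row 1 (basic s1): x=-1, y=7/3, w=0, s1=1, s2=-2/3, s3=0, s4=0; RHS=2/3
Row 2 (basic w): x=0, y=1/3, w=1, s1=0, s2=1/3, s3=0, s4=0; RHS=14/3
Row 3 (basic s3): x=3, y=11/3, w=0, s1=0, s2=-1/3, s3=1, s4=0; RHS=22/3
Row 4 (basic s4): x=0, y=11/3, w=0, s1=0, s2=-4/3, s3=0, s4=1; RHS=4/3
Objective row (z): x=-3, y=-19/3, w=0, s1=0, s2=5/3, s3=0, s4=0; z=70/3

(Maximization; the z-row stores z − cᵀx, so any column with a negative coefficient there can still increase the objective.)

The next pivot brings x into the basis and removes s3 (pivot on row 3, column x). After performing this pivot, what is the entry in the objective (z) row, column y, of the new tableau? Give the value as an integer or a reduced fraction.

Pivot element is row 3, column x: 3.
Normalize row 3: new (row 3, y) = (11/3)/3 = 11/9.
z-row ← z-row − (-3)·(new row 3): -19/3 − (-3)·(11/9) = -8/3.

-8/3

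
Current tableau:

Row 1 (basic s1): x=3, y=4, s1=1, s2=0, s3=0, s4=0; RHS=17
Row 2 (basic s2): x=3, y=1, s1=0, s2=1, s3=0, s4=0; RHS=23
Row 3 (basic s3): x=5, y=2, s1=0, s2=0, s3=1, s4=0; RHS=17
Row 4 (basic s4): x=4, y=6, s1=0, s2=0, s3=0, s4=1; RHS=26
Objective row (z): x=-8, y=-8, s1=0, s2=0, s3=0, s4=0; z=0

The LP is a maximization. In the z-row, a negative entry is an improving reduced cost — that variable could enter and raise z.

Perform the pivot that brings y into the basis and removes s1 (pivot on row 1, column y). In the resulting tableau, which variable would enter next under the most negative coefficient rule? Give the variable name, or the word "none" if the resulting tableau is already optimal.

x

Pivot element 4. New z-row = old z-row − (-8)·(row 1/4).
Updated z-row coefficients: x: -2, y: 0, s1: 2, s2: 0, s3: 0, s4: 0.
The most negative is -2 in column x, so x would enter next.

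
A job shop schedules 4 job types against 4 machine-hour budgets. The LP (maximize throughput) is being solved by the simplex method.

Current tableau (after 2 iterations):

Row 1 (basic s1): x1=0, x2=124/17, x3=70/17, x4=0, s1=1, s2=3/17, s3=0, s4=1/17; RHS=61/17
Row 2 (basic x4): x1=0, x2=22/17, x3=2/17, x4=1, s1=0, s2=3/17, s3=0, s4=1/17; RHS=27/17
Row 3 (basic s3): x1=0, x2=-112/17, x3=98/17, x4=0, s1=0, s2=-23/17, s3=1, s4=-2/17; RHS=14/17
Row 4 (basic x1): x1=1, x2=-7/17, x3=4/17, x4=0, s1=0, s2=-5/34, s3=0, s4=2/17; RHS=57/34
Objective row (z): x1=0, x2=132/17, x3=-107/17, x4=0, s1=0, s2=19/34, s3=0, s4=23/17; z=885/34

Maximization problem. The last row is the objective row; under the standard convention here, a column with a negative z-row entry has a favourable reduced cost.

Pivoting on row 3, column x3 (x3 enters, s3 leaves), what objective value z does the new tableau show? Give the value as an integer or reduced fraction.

Minimum ratio for x3: (14/17)/(98/17) = 1/7.
z changes by −(z-row coeff of x3)·ratio = −(-107/17)·(1/7) = 107/119.
New z = 885/34 + (107/119) = 377/14.

377/14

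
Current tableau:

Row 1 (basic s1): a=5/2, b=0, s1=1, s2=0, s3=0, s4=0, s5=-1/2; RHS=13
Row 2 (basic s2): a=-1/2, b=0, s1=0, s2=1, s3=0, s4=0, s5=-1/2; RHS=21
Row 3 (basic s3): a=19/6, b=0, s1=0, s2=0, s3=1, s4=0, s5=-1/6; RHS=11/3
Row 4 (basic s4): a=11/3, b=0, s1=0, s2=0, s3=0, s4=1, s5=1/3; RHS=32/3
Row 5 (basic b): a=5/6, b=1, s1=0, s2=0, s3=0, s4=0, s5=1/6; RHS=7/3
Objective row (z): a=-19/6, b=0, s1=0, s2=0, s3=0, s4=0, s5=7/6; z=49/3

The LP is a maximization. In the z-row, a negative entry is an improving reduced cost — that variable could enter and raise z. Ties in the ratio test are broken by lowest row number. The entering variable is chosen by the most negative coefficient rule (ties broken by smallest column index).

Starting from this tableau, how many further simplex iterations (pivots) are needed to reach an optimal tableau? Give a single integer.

1

pivot: a in, s3 out → z = 20
No improving column remains; optimal.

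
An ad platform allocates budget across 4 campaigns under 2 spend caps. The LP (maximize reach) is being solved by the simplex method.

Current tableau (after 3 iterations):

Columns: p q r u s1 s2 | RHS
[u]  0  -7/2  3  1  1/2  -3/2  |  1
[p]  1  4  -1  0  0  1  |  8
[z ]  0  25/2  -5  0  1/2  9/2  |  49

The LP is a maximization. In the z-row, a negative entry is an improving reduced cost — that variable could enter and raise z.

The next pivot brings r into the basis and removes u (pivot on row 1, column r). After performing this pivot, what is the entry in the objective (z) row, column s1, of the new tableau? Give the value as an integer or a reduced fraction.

Pivot element is row 1, column r: 3.
Normalize row 1: new (row 1, s1) = (1/2)/3 = 1/6.
z-row ← z-row − (-5)·(new row 1): 1/2 − (-5)·(1/6) = 4/3.

4/3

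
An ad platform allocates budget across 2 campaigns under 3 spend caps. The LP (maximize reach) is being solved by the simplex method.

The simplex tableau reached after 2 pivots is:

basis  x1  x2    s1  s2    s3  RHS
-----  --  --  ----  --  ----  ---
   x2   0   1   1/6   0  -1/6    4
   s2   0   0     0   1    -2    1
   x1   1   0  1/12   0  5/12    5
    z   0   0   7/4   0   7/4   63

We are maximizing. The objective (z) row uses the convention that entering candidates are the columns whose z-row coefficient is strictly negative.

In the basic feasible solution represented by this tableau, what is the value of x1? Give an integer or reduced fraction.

x1 is basic (row 3); its value is the RHS of that row: 5.

5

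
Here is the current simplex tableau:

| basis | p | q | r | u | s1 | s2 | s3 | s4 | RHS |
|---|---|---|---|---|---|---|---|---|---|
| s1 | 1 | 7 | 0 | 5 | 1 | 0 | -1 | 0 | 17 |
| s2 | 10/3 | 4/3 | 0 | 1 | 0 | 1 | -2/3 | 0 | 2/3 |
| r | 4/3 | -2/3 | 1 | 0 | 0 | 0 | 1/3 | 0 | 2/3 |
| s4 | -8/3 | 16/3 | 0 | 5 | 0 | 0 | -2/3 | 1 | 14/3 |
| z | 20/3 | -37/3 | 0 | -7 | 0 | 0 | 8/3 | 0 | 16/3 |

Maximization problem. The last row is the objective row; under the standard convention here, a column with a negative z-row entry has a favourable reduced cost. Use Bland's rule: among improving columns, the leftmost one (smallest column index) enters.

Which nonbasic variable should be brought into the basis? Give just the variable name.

q

Objective-row coefficients: p: 20/3, q: -37/3, r: 0, u: -7, s1: 0, s2: 0, s3: 8/3, s4: 0.
Improving columns: q, u. Bland's rule picks the smallest column index → q.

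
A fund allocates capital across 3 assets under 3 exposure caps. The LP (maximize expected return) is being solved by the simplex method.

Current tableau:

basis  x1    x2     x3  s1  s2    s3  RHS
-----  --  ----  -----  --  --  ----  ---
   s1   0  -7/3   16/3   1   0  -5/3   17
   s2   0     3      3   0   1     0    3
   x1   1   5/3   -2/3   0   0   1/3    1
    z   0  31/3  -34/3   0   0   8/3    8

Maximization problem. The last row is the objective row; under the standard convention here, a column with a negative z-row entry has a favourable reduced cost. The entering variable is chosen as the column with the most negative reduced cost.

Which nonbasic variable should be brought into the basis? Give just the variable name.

x3

Objective-row coefficients: x1: 0, x2: 31/3, x3: -34/3, s1: 0, s2: 0, s3: 8/3.
The most negative is -34/3 in column x3, so x3 enters.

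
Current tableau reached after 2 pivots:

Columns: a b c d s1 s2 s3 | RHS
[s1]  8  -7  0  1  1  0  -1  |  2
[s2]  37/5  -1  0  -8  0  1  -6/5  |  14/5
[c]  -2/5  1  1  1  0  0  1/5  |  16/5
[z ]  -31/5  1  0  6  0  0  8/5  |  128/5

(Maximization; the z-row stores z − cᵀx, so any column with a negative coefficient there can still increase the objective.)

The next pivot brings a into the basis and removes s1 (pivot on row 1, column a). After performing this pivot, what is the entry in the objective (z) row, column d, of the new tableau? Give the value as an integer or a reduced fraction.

Pivot element is row 1, column a: 8.
Normalize row 1: new (row 1, d) = 1/8 = 1/8.
z-row ← z-row − (-31/5)·(new row 1): 6 − (-31/5)·(1/8) = 271/40.

271/40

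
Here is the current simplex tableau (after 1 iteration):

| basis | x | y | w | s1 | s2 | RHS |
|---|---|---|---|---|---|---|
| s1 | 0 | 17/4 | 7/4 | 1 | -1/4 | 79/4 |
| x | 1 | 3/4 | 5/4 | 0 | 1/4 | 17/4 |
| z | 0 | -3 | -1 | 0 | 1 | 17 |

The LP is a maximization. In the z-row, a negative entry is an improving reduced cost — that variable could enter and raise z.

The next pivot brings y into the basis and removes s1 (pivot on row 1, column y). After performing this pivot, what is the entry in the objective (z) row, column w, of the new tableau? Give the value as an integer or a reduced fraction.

4/17

Pivot element is row 1, column y: 17/4.
Normalize row 1: new (row 1, w) = (7/4)/(17/4) = 7/17.
z-row ← z-row − (-3)·(new row 1): -1 − (-3)·(7/17) = 4/17.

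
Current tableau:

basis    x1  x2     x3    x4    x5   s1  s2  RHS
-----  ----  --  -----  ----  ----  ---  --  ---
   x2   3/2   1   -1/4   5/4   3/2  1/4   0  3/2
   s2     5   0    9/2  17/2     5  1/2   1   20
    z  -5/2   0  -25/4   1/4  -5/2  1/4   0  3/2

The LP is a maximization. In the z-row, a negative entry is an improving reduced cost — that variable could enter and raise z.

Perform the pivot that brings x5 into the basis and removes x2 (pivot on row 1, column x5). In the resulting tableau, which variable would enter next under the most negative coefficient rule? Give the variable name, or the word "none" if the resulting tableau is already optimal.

x3

Pivot element 3/2. New z-row = old z-row − (-5/2)·(row 1/(3/2)).
Updated z-row coefficients: x1: 0, x2: 5/3, x3: -20/3, x4: 7/3, x5: 0, s1: 2/3, s2: 0.
The most negative is -20/3 in column x3, so x3 would enter next.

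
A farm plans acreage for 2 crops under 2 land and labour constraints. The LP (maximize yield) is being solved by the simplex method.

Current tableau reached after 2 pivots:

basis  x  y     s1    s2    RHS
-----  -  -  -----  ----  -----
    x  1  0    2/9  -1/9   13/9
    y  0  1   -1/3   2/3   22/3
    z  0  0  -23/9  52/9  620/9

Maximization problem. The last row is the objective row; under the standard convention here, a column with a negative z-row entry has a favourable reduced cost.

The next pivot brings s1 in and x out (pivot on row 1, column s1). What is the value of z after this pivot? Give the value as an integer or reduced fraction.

Minimum ratio for s1: (13/9)/(2/9) = 13/2.
z changes by −(z-row coeff of s1)·ratio = −(-23/9)·(13/2) = 299/18.
New z = 620/9 + (299/18) = 171/2.

171/2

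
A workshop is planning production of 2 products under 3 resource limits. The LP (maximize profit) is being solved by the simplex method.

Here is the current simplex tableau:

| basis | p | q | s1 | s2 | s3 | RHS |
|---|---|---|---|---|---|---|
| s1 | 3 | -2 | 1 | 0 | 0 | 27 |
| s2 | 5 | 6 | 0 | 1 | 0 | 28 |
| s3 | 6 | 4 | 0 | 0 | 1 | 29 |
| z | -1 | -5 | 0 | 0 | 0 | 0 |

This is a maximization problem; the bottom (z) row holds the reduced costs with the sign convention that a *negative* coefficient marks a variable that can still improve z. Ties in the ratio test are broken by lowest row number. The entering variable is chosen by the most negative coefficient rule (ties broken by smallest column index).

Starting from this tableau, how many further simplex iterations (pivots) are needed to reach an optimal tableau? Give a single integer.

pivot: q in, s2 out → z = 70/3
No improving column remains; optimal.

1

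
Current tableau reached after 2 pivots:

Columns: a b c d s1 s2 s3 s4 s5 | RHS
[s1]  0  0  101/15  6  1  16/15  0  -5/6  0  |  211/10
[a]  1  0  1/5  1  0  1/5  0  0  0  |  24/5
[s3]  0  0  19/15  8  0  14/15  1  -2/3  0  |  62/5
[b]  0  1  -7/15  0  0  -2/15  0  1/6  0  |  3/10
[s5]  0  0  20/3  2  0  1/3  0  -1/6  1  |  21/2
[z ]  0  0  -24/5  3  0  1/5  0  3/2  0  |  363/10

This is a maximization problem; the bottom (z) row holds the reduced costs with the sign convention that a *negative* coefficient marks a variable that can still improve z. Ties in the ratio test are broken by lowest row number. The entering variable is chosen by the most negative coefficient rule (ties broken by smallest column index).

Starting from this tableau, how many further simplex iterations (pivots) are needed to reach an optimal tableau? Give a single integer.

1

pivot: c in, s5 out → z = 2193/50
No improving column remains; optimal.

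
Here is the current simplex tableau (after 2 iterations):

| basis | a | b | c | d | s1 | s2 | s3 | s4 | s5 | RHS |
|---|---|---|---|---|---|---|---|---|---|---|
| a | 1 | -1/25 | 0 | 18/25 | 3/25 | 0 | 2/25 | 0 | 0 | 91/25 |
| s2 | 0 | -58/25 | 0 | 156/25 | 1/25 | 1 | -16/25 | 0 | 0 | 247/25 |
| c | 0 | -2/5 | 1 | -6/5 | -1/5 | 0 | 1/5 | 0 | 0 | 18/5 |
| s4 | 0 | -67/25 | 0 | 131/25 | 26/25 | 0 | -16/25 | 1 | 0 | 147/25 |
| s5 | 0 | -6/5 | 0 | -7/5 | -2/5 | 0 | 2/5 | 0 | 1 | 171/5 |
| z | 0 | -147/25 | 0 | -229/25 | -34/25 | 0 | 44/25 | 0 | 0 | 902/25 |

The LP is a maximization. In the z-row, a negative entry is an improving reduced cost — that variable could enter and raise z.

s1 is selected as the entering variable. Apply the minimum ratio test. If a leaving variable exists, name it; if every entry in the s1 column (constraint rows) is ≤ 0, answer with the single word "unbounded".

s4

Ratios: row 1 (a): (91/25)/(3/25) = 91/3; row 2 (s2): (247/25)/(1/25) = 247; row 3 (c): entry -1/5 ≤ 0, skip; row 4 (s4): (147/25)/(26/25) = 147/26; row 5 (s5): entry -2/5 ≤ 0, skip.
Minimum ratio is in the s4 row, so s4 leaves.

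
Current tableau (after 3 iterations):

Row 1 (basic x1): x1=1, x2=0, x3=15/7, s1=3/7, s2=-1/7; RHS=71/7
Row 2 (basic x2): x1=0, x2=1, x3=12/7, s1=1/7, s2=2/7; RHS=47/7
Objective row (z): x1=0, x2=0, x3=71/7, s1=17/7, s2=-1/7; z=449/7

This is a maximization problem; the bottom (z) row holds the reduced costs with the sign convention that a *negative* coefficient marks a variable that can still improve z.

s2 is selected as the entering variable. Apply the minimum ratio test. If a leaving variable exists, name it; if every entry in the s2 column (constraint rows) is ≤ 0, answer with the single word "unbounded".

x2

Ratios: row 1 (x1): entry -1/7 ≤ 0, skip; row 2 (x2): (47/7)/(2/7) = 47/2.
Minimum ratio is in the x2 row, so x2 leaves.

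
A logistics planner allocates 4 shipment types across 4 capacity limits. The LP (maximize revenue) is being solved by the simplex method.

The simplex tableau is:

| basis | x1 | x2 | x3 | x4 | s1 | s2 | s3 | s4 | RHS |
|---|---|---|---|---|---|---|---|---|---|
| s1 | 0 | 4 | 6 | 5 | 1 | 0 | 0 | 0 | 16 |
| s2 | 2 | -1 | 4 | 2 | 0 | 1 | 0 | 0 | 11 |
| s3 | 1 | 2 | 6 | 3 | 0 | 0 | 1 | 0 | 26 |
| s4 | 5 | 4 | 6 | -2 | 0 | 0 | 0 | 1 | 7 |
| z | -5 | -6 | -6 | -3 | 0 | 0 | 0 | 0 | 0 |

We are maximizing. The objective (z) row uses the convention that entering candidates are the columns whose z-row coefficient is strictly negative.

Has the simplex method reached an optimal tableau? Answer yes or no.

Column x1 has objective-row coefficient -5, which is negative; an improving pivot exists, so not yet optimal.

no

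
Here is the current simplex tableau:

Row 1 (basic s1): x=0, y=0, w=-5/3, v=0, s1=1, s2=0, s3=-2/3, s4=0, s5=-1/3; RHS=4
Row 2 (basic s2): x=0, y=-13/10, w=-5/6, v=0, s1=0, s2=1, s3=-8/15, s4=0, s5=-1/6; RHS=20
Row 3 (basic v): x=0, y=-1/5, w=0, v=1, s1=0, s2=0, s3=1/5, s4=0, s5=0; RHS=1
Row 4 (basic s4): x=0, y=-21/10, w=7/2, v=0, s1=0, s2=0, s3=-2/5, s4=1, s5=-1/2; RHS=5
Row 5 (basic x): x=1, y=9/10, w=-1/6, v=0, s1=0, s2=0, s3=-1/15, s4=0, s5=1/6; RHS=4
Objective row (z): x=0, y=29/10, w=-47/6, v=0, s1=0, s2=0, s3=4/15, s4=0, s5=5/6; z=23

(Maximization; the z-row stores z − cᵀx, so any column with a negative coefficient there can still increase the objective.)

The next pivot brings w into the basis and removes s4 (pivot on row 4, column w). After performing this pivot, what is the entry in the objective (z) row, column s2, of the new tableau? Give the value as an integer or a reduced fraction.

Pivot element is row 4, column w: 7/2.
Normalize row 4: new (row 4, s2) = 0/(7/2) = 0.
z-row ← z-row − (-47/6)·(new row 4): 0 − (-47/6)·0 = 0.

0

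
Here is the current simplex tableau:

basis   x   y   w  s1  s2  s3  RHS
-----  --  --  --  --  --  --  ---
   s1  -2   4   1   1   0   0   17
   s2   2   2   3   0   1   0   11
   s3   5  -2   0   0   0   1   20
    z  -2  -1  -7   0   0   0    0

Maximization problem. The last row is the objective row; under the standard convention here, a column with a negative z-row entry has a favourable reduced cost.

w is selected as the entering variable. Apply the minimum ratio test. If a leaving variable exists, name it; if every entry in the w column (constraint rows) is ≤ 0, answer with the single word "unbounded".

s2

Ratios: row 1 (s1): 17/1 = 17; row 2 (s2): 11/3 = 11/3; row 3 (s3): entry 0 ≤ 0, skip.
Minimum ratio is in the s2 row, so s2 leaves.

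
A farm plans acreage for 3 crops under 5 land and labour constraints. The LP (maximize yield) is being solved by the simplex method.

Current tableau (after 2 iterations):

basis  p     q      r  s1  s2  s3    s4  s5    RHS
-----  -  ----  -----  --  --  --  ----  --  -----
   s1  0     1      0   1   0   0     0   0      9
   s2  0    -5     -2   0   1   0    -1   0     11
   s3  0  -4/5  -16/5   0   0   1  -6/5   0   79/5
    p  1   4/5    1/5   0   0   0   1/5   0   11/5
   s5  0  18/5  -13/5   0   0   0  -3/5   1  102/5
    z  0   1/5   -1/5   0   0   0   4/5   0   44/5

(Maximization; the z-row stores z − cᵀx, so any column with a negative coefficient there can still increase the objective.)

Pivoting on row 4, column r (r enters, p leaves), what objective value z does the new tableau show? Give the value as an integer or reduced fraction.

11

Minimum ratio for r: (11/5)/(1/5) = 11.
z changes by −(z-row coeff of r)·ratio = −(-1/5)·11 = 11/5.
New z = 44/5 + (11/5) = 11.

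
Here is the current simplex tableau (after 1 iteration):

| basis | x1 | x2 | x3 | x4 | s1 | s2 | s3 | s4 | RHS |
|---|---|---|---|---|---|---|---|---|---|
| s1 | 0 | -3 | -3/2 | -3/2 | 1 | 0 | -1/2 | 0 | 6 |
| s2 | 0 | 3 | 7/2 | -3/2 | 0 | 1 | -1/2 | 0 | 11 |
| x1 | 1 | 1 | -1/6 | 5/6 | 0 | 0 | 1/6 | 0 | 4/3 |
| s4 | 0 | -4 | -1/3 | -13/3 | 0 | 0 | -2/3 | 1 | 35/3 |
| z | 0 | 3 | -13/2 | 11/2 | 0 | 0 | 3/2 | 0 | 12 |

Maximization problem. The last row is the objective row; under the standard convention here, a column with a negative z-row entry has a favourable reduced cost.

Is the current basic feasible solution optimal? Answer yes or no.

no

Column x3 has objective-row coefficient -13/2, which is negative; an improving pivot exists, so not yet optimal.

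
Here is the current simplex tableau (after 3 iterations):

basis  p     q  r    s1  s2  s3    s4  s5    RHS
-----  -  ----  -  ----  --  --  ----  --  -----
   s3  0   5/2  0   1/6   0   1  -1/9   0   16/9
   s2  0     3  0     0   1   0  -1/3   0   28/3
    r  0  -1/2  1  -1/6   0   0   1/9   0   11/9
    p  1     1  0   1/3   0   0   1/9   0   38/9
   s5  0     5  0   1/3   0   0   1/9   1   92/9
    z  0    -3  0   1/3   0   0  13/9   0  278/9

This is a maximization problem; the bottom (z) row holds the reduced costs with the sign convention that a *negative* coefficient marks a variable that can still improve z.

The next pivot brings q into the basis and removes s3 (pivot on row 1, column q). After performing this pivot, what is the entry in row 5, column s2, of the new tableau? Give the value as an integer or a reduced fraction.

Pivot element is row 1, column q: 5/2.
Normalize row 1: new (row 1, s2) = 0/(5/2) = 0.
row 5 ← row 5 − 5·(new row 1): 0 − 5·0 = 0.

0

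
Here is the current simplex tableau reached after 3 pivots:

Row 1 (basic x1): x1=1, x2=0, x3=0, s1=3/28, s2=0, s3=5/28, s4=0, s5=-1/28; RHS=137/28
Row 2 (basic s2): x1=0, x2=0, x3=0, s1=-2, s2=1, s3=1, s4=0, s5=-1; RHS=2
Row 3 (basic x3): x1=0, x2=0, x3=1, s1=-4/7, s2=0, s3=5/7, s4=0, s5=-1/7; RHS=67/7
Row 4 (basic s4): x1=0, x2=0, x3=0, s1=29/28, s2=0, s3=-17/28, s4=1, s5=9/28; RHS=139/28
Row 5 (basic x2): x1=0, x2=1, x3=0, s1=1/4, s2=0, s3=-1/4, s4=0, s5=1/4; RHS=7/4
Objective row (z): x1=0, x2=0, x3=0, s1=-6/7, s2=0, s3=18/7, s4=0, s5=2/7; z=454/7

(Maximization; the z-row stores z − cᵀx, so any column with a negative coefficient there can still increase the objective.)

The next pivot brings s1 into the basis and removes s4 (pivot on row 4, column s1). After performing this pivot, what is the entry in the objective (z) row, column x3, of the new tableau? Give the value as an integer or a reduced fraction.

0

Pivot element is row 4, column s1: 29/28.
Normalize row 4: new (row 4, x3) = 0/(29/28) = 0.
z-row ← z-row − (-6/7)·(new row 4): 0 − (-6/7)·0 = 0.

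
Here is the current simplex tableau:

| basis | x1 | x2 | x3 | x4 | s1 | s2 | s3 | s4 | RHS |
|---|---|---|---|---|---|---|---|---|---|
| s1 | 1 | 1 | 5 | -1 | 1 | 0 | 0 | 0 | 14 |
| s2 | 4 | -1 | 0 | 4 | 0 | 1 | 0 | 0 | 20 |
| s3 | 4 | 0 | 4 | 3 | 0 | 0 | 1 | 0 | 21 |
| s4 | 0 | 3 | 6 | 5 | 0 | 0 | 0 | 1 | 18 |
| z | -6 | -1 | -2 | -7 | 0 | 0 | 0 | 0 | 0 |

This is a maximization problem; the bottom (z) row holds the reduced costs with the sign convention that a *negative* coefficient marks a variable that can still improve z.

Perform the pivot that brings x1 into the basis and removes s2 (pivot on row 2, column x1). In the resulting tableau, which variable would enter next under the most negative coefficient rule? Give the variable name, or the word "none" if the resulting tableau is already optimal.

Pivot element 4. New z-row = old z-row − (-6)·(row 2/4).
Updated z-row coefficients: x1: 0, x2: -5/2, x3: -2, x4: -1, s1: 0, s2: 3/2, s3: 0, s4: 0.
The most negative is -5/2 in column x2, so x2 would enter next.

x2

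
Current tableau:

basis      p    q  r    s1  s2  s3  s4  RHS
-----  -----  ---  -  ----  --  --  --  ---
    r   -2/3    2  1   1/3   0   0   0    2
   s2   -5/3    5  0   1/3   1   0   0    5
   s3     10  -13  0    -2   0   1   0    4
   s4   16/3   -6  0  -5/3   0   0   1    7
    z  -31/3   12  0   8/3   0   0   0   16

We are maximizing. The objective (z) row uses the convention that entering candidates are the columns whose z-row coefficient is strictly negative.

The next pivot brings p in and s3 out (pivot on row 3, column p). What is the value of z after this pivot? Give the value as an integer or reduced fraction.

302/15

Minimum ratio for p: 4/10 = 2/5.
z changes by −(z-row coeff of p)·ratio = −(-31/3)·(2/5) = 62/15.
New z = 16 + (62/15) = 302/15.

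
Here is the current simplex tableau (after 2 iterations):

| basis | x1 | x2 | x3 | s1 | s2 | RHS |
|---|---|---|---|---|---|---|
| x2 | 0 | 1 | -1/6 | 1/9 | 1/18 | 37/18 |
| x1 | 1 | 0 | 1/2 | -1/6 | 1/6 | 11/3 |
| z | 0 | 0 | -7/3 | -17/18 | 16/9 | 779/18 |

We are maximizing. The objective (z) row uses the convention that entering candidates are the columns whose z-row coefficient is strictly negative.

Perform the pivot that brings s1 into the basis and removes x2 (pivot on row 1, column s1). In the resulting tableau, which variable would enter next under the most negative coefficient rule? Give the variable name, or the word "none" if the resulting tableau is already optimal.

Pivot element 1/9. New z-row = old z-row − (-17/18)·(row 1/(1/9)).
Updated z-row coefficients: x1: 0, x2: 17/2, x3: -15/4, s1: 0, s2: 9/4.
The most negative is -15/4 in column x3, so x3 would enter next.

x3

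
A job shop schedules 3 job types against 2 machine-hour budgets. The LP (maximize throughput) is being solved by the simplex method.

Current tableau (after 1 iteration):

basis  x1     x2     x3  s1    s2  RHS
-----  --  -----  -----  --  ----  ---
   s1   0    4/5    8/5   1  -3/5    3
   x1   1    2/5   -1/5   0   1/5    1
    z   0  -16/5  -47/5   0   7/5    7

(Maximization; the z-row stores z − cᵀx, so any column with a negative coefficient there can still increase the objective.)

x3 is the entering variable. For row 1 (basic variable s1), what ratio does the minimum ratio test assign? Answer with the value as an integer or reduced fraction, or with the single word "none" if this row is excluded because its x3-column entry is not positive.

Ratio = RHS / (x3 entry) = 3 / (8/5) = 15/8.

15/8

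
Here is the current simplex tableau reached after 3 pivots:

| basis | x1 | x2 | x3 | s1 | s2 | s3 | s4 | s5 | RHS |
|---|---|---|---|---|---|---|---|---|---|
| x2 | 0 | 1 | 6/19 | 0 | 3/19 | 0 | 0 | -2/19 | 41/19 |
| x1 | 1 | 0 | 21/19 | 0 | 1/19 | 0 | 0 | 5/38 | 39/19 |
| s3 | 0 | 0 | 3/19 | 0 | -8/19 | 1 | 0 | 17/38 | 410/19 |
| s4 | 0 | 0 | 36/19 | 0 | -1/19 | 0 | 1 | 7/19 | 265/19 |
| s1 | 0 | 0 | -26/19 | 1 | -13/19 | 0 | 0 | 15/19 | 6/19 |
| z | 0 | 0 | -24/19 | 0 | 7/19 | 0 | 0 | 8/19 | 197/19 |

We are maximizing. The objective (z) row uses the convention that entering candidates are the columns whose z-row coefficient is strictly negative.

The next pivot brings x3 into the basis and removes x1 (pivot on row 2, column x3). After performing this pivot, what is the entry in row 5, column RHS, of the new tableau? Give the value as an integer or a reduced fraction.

20/7

Pivot element is row 2, column x3: 21/19.
Normalize row 2: new (row 2, RHS) = (39/19)/(21/19) = 13/7.
row 5 ← row 5 − (-26/19)·(new row 2): 6/19 − (-26/19)·(13/7) = 20/7.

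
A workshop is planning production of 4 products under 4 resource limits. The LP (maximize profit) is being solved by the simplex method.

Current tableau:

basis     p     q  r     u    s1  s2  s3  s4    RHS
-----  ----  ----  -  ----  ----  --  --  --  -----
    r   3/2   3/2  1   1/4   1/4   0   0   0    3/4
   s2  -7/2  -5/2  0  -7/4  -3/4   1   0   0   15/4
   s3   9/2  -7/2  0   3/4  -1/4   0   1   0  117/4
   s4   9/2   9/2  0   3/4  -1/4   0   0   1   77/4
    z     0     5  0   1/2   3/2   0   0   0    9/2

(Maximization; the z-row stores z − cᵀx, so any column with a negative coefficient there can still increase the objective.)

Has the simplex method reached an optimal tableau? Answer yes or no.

yes

No objective-row coefficient is strictly negative, so no entering variable exists; the tableau is optimal.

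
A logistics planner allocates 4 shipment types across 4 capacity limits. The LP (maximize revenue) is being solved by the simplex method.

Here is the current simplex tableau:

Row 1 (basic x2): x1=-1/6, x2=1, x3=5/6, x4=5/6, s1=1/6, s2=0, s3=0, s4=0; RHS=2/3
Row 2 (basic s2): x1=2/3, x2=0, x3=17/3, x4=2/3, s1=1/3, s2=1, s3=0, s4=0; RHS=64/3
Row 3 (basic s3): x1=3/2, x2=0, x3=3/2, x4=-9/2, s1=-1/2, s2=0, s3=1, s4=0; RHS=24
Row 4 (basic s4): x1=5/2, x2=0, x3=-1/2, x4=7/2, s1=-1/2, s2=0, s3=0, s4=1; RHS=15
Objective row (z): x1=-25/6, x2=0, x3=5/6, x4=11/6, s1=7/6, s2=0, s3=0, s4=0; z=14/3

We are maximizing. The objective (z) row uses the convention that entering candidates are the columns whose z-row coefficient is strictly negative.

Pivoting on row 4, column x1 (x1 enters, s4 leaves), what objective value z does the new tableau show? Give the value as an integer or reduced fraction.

Minimum ratio for x1: 15/(5/2) = 6.
z changes by −(z-row coeff of x1)·ratio = −(-25/6)·6 = 25.
New z = 14/3 + 25 = 89/3.

89/3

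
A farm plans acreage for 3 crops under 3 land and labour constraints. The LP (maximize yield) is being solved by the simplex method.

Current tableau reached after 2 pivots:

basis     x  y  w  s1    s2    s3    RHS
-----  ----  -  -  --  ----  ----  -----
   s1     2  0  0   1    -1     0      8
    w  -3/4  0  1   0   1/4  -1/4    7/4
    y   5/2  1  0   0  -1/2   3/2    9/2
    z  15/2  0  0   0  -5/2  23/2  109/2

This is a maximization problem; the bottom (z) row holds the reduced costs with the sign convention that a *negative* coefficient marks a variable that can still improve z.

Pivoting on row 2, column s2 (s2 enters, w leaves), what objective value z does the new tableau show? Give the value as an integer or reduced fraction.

Minimum ratio for s2: (7/4)/(1/4) = 7.
z changes by −(z-row coeff of s2)·ratio = −(-5/2)·7 = 35/2.
New z = 109/2 + (35/2) = 72.

72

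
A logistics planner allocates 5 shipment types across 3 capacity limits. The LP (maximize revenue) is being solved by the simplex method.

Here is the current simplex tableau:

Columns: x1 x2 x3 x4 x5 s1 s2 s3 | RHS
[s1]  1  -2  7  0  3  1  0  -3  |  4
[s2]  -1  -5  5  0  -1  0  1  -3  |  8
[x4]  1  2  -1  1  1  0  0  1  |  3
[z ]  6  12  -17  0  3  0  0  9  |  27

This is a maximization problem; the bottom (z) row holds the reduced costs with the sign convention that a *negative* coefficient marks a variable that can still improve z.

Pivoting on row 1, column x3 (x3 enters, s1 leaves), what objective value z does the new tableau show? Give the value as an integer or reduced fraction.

257/7

Minimum ratio for x3: 4/7 = 4/7.
z changes by −(z-row coeff of x3)·ratio = −(-17)·(4/7) = 68/7.
New z = 27 + (68/7) = 257/7.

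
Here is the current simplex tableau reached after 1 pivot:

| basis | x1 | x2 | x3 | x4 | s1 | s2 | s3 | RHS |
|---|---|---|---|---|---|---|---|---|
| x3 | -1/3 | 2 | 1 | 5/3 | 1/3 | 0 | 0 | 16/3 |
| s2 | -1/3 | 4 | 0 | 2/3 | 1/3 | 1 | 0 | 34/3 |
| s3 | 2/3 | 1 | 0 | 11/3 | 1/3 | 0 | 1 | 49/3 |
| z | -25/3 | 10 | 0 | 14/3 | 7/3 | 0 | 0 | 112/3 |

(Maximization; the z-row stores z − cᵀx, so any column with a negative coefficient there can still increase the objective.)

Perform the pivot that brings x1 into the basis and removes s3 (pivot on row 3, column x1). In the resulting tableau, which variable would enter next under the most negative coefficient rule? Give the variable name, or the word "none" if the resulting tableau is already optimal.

Pivot element 2/3. New z-row = old z-row − (-25/3)·(row 3/(2/3)).
Updated z-row coefficients: x1: 0, x2: 45/2, x3: 0, x4: 101/2, s1: 13/2, s2: 0, s3: 25/2.
No coefficient is strictly negative; the tableau after this pivot is optimal.

none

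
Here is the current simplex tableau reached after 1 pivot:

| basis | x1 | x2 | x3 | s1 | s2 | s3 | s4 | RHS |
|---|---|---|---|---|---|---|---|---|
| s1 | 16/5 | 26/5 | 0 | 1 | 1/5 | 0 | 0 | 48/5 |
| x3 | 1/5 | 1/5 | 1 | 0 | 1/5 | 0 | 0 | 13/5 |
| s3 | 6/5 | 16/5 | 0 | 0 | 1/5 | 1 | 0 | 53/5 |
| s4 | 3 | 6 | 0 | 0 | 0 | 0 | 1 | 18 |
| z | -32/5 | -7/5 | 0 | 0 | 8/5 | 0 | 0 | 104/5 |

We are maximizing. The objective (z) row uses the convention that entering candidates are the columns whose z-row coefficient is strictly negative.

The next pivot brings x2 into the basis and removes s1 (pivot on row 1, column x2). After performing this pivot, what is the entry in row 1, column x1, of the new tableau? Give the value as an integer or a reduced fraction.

8/13

Pivot element is row 1, column x2: 26/5.
Normalize row 1: new (row 1, x1) = (16/5)/(26/5) = 8/13.
Row 1 is the pivot row, so the entry is 8/13.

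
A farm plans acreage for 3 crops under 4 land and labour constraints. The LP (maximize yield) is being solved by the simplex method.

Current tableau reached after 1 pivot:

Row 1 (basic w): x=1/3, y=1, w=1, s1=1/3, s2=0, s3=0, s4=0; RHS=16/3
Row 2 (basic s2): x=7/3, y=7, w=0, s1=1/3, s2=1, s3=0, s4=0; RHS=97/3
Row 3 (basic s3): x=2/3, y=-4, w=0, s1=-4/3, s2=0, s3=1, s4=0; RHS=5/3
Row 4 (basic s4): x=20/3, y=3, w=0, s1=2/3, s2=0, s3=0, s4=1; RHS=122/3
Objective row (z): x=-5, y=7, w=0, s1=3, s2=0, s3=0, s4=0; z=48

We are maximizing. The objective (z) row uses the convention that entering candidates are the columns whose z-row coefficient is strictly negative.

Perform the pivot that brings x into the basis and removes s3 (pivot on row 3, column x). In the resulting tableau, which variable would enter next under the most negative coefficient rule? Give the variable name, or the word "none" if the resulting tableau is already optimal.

y

Pivot element 2/3. New z-row = old z-row − (-5)·(row 3/(2/3)).
Updated z-row coefficients: x: 0, y: -23, w: 0, s1: -7, s2: 0, s3: 15/2, s4: 0.
The most negative is -23 in column y, so y would enter next.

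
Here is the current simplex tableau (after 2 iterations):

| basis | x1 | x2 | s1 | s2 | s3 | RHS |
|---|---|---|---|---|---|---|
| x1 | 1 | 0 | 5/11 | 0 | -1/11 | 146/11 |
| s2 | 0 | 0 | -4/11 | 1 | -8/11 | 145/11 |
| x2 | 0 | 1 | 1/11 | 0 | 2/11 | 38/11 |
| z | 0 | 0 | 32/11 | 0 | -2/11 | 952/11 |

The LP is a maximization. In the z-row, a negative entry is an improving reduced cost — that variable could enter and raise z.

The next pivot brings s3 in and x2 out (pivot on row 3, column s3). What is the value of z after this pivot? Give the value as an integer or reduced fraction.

Minimum ratio for s3: (38/11)/(2/11) = 19.
z changes by −(z-row coeff of s3)·ratio = −(-2/11)·19 = 38/11.
New z = 952/11 + (38/11) = 90.

90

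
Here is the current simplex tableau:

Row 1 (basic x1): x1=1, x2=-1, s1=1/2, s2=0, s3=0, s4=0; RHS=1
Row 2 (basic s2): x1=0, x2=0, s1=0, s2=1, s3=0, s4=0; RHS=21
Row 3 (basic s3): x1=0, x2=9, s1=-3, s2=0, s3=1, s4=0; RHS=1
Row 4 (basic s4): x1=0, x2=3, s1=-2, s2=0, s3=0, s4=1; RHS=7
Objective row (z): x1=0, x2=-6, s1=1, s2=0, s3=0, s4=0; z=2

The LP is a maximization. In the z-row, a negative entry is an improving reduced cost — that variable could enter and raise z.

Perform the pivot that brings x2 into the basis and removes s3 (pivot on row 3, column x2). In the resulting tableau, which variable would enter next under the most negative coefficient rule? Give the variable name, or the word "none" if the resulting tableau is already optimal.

Pivot element 9. New z-row = old z-row − (-6)·(row 3/9).
Updated z-row coefficients: x1: 0, x2: 0, s1: -1, s2: 0, s3: 2/3, s4: 0.
The most negative is -1 in column s1, so s1 would enter next.

s1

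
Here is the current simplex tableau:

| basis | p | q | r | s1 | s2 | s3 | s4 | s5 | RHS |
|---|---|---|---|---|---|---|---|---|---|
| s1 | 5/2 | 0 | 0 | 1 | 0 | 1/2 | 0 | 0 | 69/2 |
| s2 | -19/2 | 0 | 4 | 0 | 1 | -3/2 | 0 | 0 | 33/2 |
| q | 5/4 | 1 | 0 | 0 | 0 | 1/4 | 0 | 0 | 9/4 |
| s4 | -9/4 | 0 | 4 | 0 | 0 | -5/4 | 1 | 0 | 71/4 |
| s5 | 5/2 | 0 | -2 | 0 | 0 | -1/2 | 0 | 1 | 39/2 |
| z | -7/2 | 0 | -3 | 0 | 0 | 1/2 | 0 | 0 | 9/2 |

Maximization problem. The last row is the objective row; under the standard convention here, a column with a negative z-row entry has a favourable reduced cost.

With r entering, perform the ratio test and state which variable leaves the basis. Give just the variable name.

s2

Ratios: row 1 (s1): entry 0 ≤ 0, skip; row 2 (s2): (33/2)/4 = 33/8; row 3 (q): entry 0 ≤ 0, skip; row 4 (s4): (71/4)/4 = 71/16; row 5 (s5): entry -2 ≤ 0, skip.
Minimum ratio 33/8 is in the s2 row, so s2 leaves.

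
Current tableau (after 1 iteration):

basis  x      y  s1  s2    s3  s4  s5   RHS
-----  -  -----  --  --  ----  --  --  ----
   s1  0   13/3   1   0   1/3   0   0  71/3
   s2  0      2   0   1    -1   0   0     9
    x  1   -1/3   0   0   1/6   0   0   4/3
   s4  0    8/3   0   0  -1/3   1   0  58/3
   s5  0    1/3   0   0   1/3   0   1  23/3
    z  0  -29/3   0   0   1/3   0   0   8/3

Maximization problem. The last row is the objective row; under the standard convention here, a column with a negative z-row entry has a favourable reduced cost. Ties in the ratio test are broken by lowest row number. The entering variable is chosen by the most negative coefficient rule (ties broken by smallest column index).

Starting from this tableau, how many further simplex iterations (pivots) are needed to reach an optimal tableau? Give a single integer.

pivot: y in, s2 out → z = 277/6
pivot: s3 in, s1 out → z = 161/3
No improving column remains; optimal.

2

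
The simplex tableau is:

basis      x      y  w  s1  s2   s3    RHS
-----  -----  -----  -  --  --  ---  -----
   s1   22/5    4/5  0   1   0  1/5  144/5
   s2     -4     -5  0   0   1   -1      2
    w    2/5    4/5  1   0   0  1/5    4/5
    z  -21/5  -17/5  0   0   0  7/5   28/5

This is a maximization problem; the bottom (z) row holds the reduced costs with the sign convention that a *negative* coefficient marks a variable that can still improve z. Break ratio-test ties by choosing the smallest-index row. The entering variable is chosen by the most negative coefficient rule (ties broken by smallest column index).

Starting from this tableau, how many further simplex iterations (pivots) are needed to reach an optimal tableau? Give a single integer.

pivot: x in, w out → z = 14
No improving column remains; optimal.

1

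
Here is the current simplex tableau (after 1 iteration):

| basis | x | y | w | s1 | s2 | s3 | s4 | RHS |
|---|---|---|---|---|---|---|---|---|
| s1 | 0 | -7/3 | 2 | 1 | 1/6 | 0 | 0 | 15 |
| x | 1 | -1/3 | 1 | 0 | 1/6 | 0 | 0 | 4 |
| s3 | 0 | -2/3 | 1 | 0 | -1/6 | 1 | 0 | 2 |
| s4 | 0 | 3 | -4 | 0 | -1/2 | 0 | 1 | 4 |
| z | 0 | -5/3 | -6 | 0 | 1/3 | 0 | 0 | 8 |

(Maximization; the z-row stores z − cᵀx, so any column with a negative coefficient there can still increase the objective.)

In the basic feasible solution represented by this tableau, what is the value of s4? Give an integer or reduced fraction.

s4 is basic (row 4); its value is the RHS of that row: 4.

4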